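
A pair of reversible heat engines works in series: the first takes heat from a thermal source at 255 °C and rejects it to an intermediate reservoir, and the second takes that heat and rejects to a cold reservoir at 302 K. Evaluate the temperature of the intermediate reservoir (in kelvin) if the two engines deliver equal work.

T_m ≈ 415.1 K

T_H = 255 °C → 255 + 273.15 = 528.15 K.
For reversible stages Q_m = Q_H·(T_m/T_H). Setting W₁ = Q_H(1 − T_m/T_H) equal to W₂ = Q_m(1 − T_C/T_m) = Q_H·(T_m − T_C)/T_H gives T_H − T_m = T_m − T_C, so T_m = (T_H + T_C)/2 = (528.15 + 302.00)/2 = 415.1 K.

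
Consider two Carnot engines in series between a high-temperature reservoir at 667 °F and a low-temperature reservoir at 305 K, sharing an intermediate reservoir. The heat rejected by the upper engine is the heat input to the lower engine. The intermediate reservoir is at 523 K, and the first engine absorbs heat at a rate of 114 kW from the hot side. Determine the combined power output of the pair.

T_H = 667 °F → (667 − 32) × 5/9 = 352.78 °C = 625.93 K.
Two reversible stages in series are equivalent to a single Carnot engine between T_H and T_C, so η_total = 1 − T_C/T_H = 1 − 305.00/625.93 = 0.5127.
W_total = η_total · Q_H = 0.5127 × 114 = 58.45 kW.

Ẇ_total ≈ 58.45 kW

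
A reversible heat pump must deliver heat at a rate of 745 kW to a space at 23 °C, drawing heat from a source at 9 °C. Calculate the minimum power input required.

T_H = 23 °C → 23 + 273.15 = 296.15 K.
T_C = 9 °C → 9 + 273.15 = 282.15 K.
The Carnot heat-pump COP is COP_HP = T_H/(T_H − T_C) = 296.15/14.00 = 21.1536.
W = Q_H/COP_HP = 745/21.1536 = 35.2 kW.

Ẇ_in ≈ 35.2 kW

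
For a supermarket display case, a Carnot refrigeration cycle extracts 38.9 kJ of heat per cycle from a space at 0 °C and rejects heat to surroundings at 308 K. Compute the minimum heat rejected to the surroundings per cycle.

Q_H ≈ 43.86 kJ

T_C = 0 °C → 0 + 273.15 = 273.15 K.
For a reversible cycle Q_H/Q_C = T_H/T_C, so Q_H = Q_C·T_H/T_C = 38.9 × 308.00/273.15 = 43.86 kJ.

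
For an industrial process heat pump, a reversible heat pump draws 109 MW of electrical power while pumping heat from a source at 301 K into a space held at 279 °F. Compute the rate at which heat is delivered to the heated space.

T_H = 279 °F → (279 − 32) × 5/9 = 137.22 °C = 410.37 K.
COP_HP = T_H/(T_H − T_C) = 410.37/109.37 = 3.7521.
Q_H = COP_HP · W = 3.7521 × 109 = 409.0 MW.

Q̇_H ≈ 409.0 MW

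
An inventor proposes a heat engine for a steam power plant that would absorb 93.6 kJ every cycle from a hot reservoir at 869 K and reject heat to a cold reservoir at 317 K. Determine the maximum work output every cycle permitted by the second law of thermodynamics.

By the Carnot theorem, η_max = 1 − T_C/T_H = 1 − 317.00/869.00 = 0.6352.
W_max = η_max · Q_H = 0.6352 × 93.6 = 59.5 kJ.

W_max ≈ 59.5 kJ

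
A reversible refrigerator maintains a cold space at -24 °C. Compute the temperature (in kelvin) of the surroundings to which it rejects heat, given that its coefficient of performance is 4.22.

T_H ≈ 308 K

T_C = -24 °C → -24 + 273.15 = 249.15 K.
COP_R = T_C/(T_H − T_C) ⇒ T_H = T_C·(1 + 1/COP_R) = 249.15 × (1 + 1/4.22) = 308 K.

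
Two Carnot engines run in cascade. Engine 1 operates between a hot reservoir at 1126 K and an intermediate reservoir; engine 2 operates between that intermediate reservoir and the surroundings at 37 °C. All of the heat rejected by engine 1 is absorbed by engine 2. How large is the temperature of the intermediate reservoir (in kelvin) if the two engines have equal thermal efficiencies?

T_C = 37 °C → 37 + 273.15 = 310.15 K.
Equal efficiencies require 1 − T_m/T_H = 1 − T_C/T_m, i.e. T_m/T_H = T_C/T_m, so T_m = √(T_H·T_C) = √(1126.00 × 310.15) = 591.0 K.

T_m ≈ 591.0 K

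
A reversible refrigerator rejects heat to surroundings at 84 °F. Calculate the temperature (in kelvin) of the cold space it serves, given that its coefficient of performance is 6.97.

T_C ≈ 264 K

T_H = 84 °F → (84 − 32) × 5/9 = 28.89 °C = 302.04 K.
COP_R = T_C/(T_H − T_C) ⇒ T_C = T_H·COP_R/(1 + COP_R) = 302.04 × 6.97/(1 + 6.97) = 264 K.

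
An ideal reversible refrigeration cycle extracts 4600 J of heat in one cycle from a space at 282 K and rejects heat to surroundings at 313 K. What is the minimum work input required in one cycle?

The reversible coefficient of performance is COP_R = T_C/(T_H − T_C) = 282.00/31.00 = 9.0968.
W = Q_C/COP_R = 4600/9.0968 = 505.7 J.

W_in ≈ 505.7 J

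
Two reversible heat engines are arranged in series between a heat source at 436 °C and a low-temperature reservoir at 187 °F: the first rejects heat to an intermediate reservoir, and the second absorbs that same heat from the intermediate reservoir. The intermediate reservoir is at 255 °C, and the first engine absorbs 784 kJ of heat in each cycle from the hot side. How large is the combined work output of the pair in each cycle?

W_total ≈ 386.8 kJ

T_H = 436 °C → 436 + 273.15 = 709.15 K.
T_C = 187 °F → (187 − 32) × 5/9 = 86.11 °C = 359.26 K.
Two reversible stages in series are equivalent to a single Carnot engine between T_H and T_C, so η_total = 1 − T_C/T_H = 1 − 359.26/709.15 = 0.4934.
W_total = η_total · Q_H = 0.4934 × 784 = 386.8 kJ.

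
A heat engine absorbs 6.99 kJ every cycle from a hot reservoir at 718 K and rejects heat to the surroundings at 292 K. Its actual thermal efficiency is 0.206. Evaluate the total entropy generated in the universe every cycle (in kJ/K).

W = η·Q_H = 0.206 × 6.99 = 1.440 kJ, so Q_C = Q_H − W = 5.550 kJ.
Entropy balance on the reservoirs: −Q_H/T_H = -0.009735 kJ/K, +Q_C/T_C = 0.01901 kJ/K.
ΔS_univ = −Q_H/T_H + Q_C/T_C = 0.00927 kJ/K (> 0, since η = 0.206 < η_Carnot = 0.593).

ΔS_univ ≈ 0.00927 kJ/K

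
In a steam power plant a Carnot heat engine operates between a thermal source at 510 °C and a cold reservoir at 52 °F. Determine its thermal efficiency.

T_H = 510 °C → 510 + 273.15 = 783.15 K.
T_C = 52 °F → (52 − 32) × 5/9 = 11.11 °C = 284.26 K.
η_rev = 1 − T_C/T_H = 1 − 284.26/783.15 = 0.6370.

η ≈ 0.6370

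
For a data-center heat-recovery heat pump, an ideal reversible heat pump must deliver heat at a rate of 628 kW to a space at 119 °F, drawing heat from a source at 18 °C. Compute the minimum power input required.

T_H = 119 °F → (119 − 32) × 5/9 = 48.33 °C = 321.48 K.
T_C = 18 °C → 18 + 273.15 = 291.15 K.
The Carnot heat-pump COP is COP_HP = T_H/(T_H − T_C) = 321.48/30.33 = 10.5984.
W = Q_H/COP_HP = 628/10.5984 = 59.25 kW.

Ẇ_in ≈ 59.25 kW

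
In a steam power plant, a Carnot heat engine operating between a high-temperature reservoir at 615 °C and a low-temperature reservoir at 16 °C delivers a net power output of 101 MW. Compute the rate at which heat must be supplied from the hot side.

Q̇_H ≈ 149.8 MW

T_H = 615 °C → 615 + 273.15 = 888.15 K.
T_C = 16 °C → 16 + 273.15 = 289.15 K.
For a reversible engine, η = 1 − T_C/T_H = 1 − 289.15/888.15 = 0.6744.
Q_H = W/η = 101/0.6744 = 149.8 MW.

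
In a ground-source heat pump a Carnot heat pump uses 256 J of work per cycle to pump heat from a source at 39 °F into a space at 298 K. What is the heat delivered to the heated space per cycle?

T_C = 39 °F → (39 − 32) × 5/9 = 3.89 °C = 277.04 K.
COP_HP = T_H/(T_H − T_C) = 298.00/20.96 = 14.2168.
Q_H = COP_HP · W = 14.2168 × 256 = 3640 J.

Q_H ≈ 3640 J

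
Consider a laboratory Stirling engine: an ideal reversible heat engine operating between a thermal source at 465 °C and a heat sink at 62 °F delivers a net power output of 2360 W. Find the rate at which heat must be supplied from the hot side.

T_H = 465 °C → 465 + 273.15 = 738.15 K.
T_C = 62 °F → (62 − 32) × 5/9 = 16.67 °C = 289.82 K.
Carnot efficiency: η = 1 − T_C/T_H = 1 − 289.82/738.15 = 0.6074.
Q_H = W/η = 2360/0.6074 = 3890 W.

Q̇_H ≈ 3890 W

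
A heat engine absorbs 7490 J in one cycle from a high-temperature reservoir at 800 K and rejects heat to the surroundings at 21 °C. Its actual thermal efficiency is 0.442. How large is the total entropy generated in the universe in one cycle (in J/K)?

T_C = 21 °C → 21 + 273.15 = 294.15 K.
W = η·Q_H = 0.442 × 7490 = 3311 J, so Q_C = Q_H − W = 4179 J.
Entropy balance on the reservoirs: −Q_H/T_H = -9.363 J/K, +Q_C/T_C = 14.21 J/K.
ΔS_univ = −Q_H/T_H + Q_C/T_C = 4.846 J/K (> 0, since η = 0.442 < η_Carnot = 0.632).

ΔS_univ ≈ 4.846 J/K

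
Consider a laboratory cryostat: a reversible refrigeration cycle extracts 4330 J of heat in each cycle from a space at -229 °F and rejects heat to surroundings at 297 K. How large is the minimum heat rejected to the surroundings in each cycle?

T_C = -229 °F → (-229 − 32) × 5/9 = -145.00 °C = 128.15 K.
For a reversible cycle Q_H/Q_C = T_H/T_C, so Q_H = Q_C·T_H/T_C = 4330 × 297.00/128.15 = 10000 J.

Q_H ≈ 10000 J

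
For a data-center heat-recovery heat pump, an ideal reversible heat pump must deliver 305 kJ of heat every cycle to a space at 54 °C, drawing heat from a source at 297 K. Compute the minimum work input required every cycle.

W_in ≈ 28.1 kJ

T_H = 54 °C → 54 + 273.15 = 327.15 K.
For a reversible heat pump, COP_HP = T_H/(T_H − T_C) = 327.15/30.15 = 10.8507.
W = Q_H/COP_HP = 305/10.8507 = 28.1 kJ.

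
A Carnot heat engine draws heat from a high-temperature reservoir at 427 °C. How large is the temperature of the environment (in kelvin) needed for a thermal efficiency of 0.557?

T_C ≈ 310.2 K

T_H = 427 °C → 427 + 273.15 = 700.15 K.
From η = 1 − T_C/T_H, T_C = T_H·(1 − η) = 700.15 × (1 − 0.557) = 310.2 K.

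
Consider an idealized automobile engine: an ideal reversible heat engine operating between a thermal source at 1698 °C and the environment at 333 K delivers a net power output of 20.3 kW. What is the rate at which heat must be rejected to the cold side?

Q̇_C ≈ 4.127 kW

T_H = 1698 °C → 1698 + 273.15 = 1971.15 K.
η_rev = 1 − T_C/T_H = 1 − 333.00/1971.15 = 0.8311.
Since Q_C/Q_H = T_C/T_H and Q_H = W/η, Q_C = W·T_C/(T_H − T_C) = 20.3 × 333.00/1638.15 = 4.127 kW.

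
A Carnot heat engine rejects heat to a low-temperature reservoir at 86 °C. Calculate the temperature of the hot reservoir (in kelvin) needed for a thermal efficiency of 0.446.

T_C = 86 °C → 86 + 273.15 = 359.15 K.
From η = 1 − T_C/T_H, solving for T_H gives T_H = T_C/(1 − η) = 359.15/(1 − 0.446) = 648 K.

T_H ≈ 648 K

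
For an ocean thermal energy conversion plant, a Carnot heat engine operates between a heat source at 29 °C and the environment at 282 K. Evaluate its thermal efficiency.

T_H = 29 °C → 29 + 273.15 = 302.15 K.
The Carnot efficiency is η = 1 − T_C/T_H = 1 − 282.00/302.15 = 0.0667.

η ≈ 0.0667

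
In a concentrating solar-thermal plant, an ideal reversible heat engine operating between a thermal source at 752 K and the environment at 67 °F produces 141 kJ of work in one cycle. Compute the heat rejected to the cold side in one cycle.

Q_C ≈ 89.80 kJ

T_C = 67 °F → (67 − 32) × 5/9 = 19.44 °C = 292.59 K.
For a reversible engine, η = 1 − T_C/T_H = 1 − 292.59/752.00 = 0.6109.
Since Q_C/Q_H = T_C/T_H and Q_H = W/η, Q_C = W·T_C/(T_H − T_C) = 141 × 292.59/459.41 = 89.80 kJ.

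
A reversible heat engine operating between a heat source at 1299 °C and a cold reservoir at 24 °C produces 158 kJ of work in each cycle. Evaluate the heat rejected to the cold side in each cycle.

T_H = 1299 °C → 1299 + 273.15 = 1572.15 K.
T_C = 24 °C → 24 + 273.15 = 297.15 K.
For a reversible engine, η = 1 − T_C/T_H = 1 − 297.15/1572.15 = 0.8110.
Since Q_C/Q_H = T_C/T_H and Q_H = W/η, Q_C = W·T_C/(T_H − T_C) = 158 × 297.15/1275.00 = 36.8 kJ.

Q_C ≈ 36.8 kJ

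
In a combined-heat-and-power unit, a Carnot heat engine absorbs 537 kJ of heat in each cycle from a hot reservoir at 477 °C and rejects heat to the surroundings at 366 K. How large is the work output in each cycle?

W ≈ 275.0 kJ

T_H = 477 °C → 477 + 273.15 = 750.15 K.
η_rev = 1 − T_C/T_H = 1 − 366.00/750.15 = 0.5121.
W = η·Q_H = 0.5121 × 537 = 275.0 kJ.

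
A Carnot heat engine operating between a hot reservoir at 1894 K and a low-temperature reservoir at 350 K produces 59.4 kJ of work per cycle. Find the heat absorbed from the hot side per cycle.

Since the cycle is reversible, η = 1 − T_C/T_H = 1 − 350.00/1894.00 = 0.8152.
Q_H = W/η = 59.4/0.8152 = 72.87 kJ.

Q_H ≈ 72.87 kJ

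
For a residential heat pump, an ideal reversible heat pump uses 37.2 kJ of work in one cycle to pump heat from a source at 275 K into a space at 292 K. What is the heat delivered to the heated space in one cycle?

Q_H ≈ 639.0 kJ

The Carnot heat-pump COP is COP_HP = T_H/(T_H − T_C) = 292.00/17.00 = 17.1765.
Q_H = COP_HP · W = 17.1765 × 37.2 = 639.0 kJ.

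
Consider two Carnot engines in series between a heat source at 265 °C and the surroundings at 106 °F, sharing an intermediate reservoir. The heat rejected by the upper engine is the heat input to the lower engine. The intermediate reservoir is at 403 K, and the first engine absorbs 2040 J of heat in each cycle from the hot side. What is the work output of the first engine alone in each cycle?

W₁ ≈ 512 J

T_H = 265 °C → 265 + 273.15 = 538.15 K.
T_C = 106 °F → (106 − 32) × 5/9 = 41.11 °C = 314.26 K.
First-stage efficiency η₁ = 1 − T_m/T_H = 1 − 403.00/538.15 = 0.2511.
W₁ = η₁·Q_H = 0.2511 × 2040 = 512 J.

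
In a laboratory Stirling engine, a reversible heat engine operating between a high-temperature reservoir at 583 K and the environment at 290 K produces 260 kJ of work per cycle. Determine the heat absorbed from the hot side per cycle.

Q_H ≈ 517.3 kJ

Carnot efficiency: η = 1 − T_C/T_H = 1 − 290.00/583.00 = 0.5026.
Q_H = W/η = 260/0.5026 = 517.3 kJ.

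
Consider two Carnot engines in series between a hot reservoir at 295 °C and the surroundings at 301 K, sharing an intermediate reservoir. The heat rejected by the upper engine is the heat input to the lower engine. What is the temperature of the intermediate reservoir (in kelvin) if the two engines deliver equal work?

T_m ≈ 434.6 K

T_H = 295 °C → 295 + 273.15 = 568.15 K.
For reversible stages Q_m = Q_H·(T_m/T_H). Setting W₁ = Q_H(1 − T_m/T_H) equal to W₂ = Q_m(1 − T_C/T_m) = Q_H·(T_m − T_C)/T_H gives T_H − T_m = T_m − T_C, so T_m = (T_H + T_C)/2 = (568.15 + 301.00)/2 = 434.6 K.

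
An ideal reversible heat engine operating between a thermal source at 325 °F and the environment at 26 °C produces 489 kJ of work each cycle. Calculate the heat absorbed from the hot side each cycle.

Q_H ≈ 1560 kJ

T_H = 325 °F → (325 − 32) × 5/9 = 162.78 °C = 435.93 K.
T_C = 26 °C → 26 + 273.15 = 299.15 K.
Since the cycle is reversible, η = 1 − T_C/T_H = 1 − 299.15/435.93 = 0.3138.
Q_H = W/η = 489/0.3138 = 1560 kJ.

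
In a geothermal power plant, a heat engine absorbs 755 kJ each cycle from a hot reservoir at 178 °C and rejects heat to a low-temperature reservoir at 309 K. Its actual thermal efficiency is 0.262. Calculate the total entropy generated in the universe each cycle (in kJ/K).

T_H = 178 °C → 178 + 273.15 = 451.15 K.
W = η·Q_H = 0.262 × 755 = 197.8 kJ, so Q_C = Q_H − W = 557.2 kJ.
The hot reservoir loses entropy Q_H/T_H = 755/451.15 = 1.674 kJ/K; the cold reservoir gains Q_C/T_C = 557.2/309.00 = 1.803 kJ/K.
ΔS_univ = −Q_H/T_H + Q_C/T_C = 0.1297 kJ/K (> 0, since η = 0.262 < η_Carnot = 0.315).

ΔS_univ ≈ 0.1297 kJ/K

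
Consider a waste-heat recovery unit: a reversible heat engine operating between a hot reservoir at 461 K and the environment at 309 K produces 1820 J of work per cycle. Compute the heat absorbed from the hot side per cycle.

Q_H ≈ 5520 J

Since the cycle is reversible, η = 1 − T_C/T_H = 1 − 309.00/461.00 = 0.3297.
Q_H = W/η = 1820/0.3297 = 5520 J.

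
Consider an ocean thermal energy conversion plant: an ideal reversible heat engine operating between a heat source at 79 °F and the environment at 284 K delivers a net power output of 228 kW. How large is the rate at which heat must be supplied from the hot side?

Q̇_H ≈ 4471 kW

T_H = 79 °F → (79 − 32) × 5/9 = 26.11 °C = 299.26 K.
For a reversible engine, η = 1 − T_C/T_H = 1 − 284.00/299.26 = 0.0510.
Q_H = W/η = 228/0.0510 = 4471 kW.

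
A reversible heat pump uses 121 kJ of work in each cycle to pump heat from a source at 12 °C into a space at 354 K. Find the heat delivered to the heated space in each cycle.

Q_H ≈ 622 kJ

T_C = 12 °C → 12 + 273.15 = 285.15 K.
COP_HP = T_H/(T_H − T_C) = 354.00/68.85 = 5.1416.
Q_H = COP_HP · W = 5.1416 × 121 = 622 kJ.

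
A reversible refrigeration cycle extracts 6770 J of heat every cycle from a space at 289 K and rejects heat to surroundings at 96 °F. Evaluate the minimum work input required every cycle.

W_in ≈ 462 J

T_H = 96 °F → (96 − 32) × 5/9 = 35.56 °C = 308.71 K.
COP_R = T_C/(T_H − T_C) = 289.00/19.71 = 14.6659.
W = Q_C/COP_R = 6770/14.6659 = 462 J.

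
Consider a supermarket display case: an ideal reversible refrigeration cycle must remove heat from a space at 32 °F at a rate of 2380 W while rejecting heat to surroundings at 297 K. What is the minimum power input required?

T_C = 32 °F → (32 − 32) × 5/9 = 0.00 °C = 273.15 K.
COP_R = T_C/(T_H − T_C) = 273.15/23.85 = 11.4528.
W = Q_C/COP_R = 2380/11.4528 = 208 W.

Ẇ_in ≈ 208 W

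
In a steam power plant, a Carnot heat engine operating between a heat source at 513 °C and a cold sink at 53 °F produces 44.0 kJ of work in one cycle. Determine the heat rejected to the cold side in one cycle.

T_H = 513 °C → 513 + 273.15 = 786.15 K.
T_C = 53 °F → (53 − 32) × 5/9 = 11.67 °C = 284.82 K.
The Carnot efficiency is η = 1 − T_C/T_H = 1 − 284.82/786.15 = 0.6377.
Since Q_C/Q_H = T_C/T_H and Q_H = W/η, Q_C = W·T_C/(T_H − T_C) = 44.0 × 284.82/501.33 = 25.0 kJ.

Q_C ≈ 25.0 kJ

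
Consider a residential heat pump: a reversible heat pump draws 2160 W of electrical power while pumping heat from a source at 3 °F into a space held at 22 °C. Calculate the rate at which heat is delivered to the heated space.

Q̇_H ≈ 16730 W

T_H = 22 °C → 22 + 273.15 = 295.15 K.
T_C = 3 °F → (3 − 32) × 5/9 = -16.11 °C = 257.04 K.
COP_HP = T_H/(T_H − T_C) = 295.15/38.11 = 7.7445.
Q_H = COP_HP · W = 7.7445 × 2160 = 16730 W.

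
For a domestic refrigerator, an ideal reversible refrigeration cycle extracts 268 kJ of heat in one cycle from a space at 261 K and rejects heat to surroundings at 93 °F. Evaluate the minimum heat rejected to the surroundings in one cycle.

T_H = 93 °F → (93 − 32) × 5/9 = 33.89 °C = 307.04 K.
For a reversible cycle Q_H/Q_C = T_H/T_C, so Q_H = Q_C·T_H/T_C = 268 × 307.04/261.00 = 315.3 kJ.

Q_H ≈ 315.3 kJ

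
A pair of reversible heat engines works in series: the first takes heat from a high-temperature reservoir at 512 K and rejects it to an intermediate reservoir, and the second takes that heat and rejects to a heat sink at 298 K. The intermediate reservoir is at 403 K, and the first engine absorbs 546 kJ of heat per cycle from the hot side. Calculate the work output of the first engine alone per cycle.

W₁ ≈ 116 kJ

First-stage efficiency η₁ = 1 − T_m/T_H = 1 − 403.00/512.00 = 0.2129.
W₁ = η₁·Q_H = 0.2129 × 546 = 116 kJ.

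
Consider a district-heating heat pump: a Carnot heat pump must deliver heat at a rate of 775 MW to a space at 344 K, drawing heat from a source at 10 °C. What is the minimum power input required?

Ẇ_in ≈ 137.1 MW

T_C = 10 °C → 10 + 273.15 = 283.15 K.
Reversible heating COP: COP_HP = T_H/(T_H − T_C) = 344.00/60.85 = 5.6532.
W = Q_H/COP_HP = 775/5.6532 = 137.1 MW.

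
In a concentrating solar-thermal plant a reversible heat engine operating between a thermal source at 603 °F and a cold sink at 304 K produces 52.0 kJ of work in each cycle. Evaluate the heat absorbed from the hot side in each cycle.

T_H = 603 °F → (603 − 32) × 5/9 = 317.22 °C = 590.37 K.
Carnot efficiency: η = 1 − T_C/T_H = 1 − 304.00/590.37 = 0.4851.
Q_H = W/η = 52.0/0.4851 = 107 kJ.

Q_H ≈ 107 kJ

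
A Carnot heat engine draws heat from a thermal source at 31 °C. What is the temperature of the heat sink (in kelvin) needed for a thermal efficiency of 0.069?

T_H = 31 °C → 31 + 273.15 = 304.15 K.
From η = 1 − T_C/T_H, T_C = T_H·(1 − η) = 304.15 × (1 − 0.069) = 283 K.

T_C ≈ 283 K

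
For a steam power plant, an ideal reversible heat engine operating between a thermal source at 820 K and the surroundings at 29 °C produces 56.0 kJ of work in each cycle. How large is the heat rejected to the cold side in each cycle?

Q_C ≈ 32.7 kJ

T_C = 29 °C → 29 + 273.15 = 302.15 K.
The Carnot efficiency is η = 1 − T_C/T_H = 1 − 302.15/820.00 = 0.6315.
Since Q_C/Q_H = T_C/T_H and Q_H = W/η, Q_C = W·T_C/(T_H − T_C) = 56.0 × 302.15/517.85 = 32.7 kJ.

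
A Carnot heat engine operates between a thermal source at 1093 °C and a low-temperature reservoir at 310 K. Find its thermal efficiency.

η ≈ 0.773

T_H = 1093 °C → 1093 + 273.15 = 1366.15 K.
The Carnot efficiency is η = 1 − T_C/T_H = 1 − 310.00/1366.15 = 0.773.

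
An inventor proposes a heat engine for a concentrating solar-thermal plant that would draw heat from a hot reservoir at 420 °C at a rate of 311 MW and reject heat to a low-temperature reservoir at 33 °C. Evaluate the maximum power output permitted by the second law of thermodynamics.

T_H = 420 °C → 420 + 273.15 = 693.15 K.
T_C = 33 °C → 33 + 273.15 = 306.15 K.
The upper bound on efficiency is η_max = 1 − T_C/T_H = 1 − 306.15/693.15 = 0.5583.
W_max = η_max · Q_H = 0.5583 × 311 = 174 MW.

Ẇ_max ≈ 174 MW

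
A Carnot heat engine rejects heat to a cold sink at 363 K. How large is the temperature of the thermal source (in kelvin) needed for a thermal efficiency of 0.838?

T_H ≈ 2240 K

From η = 1 − T_C/T_H, solving for T_H gives T_H = T_C/(1 − η) = 363.00/(1 − 0.838) = 2240 K.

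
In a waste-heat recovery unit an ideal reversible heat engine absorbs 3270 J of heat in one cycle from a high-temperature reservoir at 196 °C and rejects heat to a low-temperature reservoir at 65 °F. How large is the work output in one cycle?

W ≈ 1240 J

T_H = 196 °C → 196 + 273.15 = 469.15 K.
T_C = 65 °F → (65 − 32) × 5/9 = 18.33 °C = 291.48 K.
For a reversible engine, η = 1 − T_C/T_H = 1 − 291.48/469.15 = 0.3787.
W = η·Q_H = 0.3787 × 3270 = 1240 J.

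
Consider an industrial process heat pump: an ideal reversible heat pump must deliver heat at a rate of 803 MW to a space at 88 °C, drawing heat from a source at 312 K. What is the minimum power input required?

T_H = 88 °C → 88 + 273.15 = 361.15 K.
The Carnot heat-pump COP is COP_HP = T_H/(T_H − T_C) = 361.15/49.15 = 7.3479.
W = Q_H/COP_HP = 803/7.3479 = 109 MW.

Ẇ_in ≈ 109 MW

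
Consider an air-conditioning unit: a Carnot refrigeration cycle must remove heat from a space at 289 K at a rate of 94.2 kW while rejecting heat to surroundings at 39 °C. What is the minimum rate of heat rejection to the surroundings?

T_H = 39 °C → 39 + 273.15 = 312.15 K.
For a reversible cycle Q_H/Q_C = T_H/T_C, so Q_H = Q_C·T_H/T_C = 94.2 × 312.15/289.00 = 102 kW.

Q̇_H ≈ 102 kW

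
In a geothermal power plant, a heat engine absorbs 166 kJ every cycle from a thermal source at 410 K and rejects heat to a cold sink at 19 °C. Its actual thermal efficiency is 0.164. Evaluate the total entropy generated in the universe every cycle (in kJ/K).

T_C = 19 °C → 19 + 273.15 = 292.15 K.
W = η·Q_H = 0.164 × 166 = 27.22 kJ, so Q_C = Q_H − W = 138.8 kJ.
The hot reservoir loses entropy Q_H/T_H = 166/410.00 = 0.4049 kJ/K; the cold reservoir gains Q_C/T_C = 138.8/292.15 = 0.4750 kJ/K.
ΔS_univ = −Q_H/T_H + Q_C/T_C = 0.07014 kJ/K (> 0, since η = 0.164 < η_Carnot = 0.287).

ΔS_univ ≈ 0.07014 kJ/K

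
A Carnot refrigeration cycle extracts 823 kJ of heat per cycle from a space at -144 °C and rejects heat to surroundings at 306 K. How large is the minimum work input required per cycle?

W_in ≈ 1130 kJ

T_C = -144 °C → -144 + 273.15 = 129.15 K.
The reversible coefficient of performance is COP_R = T_C/(T_H − T_C) = 129.15/176.85 = 0.7303.
W = Q_C/COP_R = 823/0.7303 = 1130 kJ.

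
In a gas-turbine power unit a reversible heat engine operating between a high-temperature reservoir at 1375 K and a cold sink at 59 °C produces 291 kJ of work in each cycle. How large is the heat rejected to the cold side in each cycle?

Q_C ≈ 92.68 kJ

T_C = 59 °C → 59 + 273.15 = 332.15 K.
For a reversible engine, η = 1 − T_C/T_H = 1 − 332.15/1375.00 = 0.7584.
Since Q_C/Q_H = T_C/T_H and Q_H = W/η, Q_C = W·T_C/(T_H − T_C) = 291 × 332.15/1042.85 = 92.68 kJ.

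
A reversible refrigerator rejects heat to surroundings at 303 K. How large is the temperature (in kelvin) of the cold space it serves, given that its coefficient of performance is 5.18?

T_C ≈ 254 K

COP_R = T_C/(T_H − T_C) ⇒ T_C = T_H·COP_R/(1 + COP_R) = 303.00 × 5.18/(1 + 5.18) = 254 K.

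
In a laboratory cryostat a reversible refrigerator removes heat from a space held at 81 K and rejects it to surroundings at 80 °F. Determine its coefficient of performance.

T_H = 80 °F → (80 − 32) × 5/9 = 26.67 °C = 299.82 K.
The reversible coefficient of performance is COP_R = T_C/(T_H − T_C) = 81.00/(299.82 − 81.00) = 0.3702.

COP_R ≈ 0.3702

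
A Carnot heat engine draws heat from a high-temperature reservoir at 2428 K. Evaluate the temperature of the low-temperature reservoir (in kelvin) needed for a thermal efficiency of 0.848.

From η = 1 − T_C/T_H, T_C = T_H·(1 − η) = 2428.00 × (1 − 0.848) = 369 K.

T_C ≈ 369 K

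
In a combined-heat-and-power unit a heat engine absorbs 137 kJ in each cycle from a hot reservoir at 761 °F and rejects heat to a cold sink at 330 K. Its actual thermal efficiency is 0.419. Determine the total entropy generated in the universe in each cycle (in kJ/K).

T_H = 761 °F → (761 − 32) × 5/9 = 405.00 °C = 678.15 K.
W = η·Q_H = 0.419 × 137 = 57.40 kJ, so Q_C = Q_H − W = 79.60 kJ.
Reservoir entropy changes: ΔS_H = −Q_H/T_H = −137/678.15 = -0.2020 kJ/K and ΔS_C = +Q_C/T_C = 79.60/330.00 = 0.2412 kJ/K.
ΔS_univ = −Q_H/T_H + Q_C/T_C = 0.0392 kJ/K (> 0, since η = 0.419 < η_Carnot = 0.513).

ΔS_univ ≈ 0.0392 kJ/K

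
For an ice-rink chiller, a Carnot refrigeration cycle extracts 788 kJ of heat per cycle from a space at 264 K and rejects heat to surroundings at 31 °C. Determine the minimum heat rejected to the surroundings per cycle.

T_H = 31 °C → 31 + 273.15 = 304.15 K.
For a reversible cycle Q_H/Q_C = T_H/T_C, so Q_H = Q_C·T_H/T_C = 788 × 304.15/264.00 = 908 kJ.

Q_H ≈ 908 kJ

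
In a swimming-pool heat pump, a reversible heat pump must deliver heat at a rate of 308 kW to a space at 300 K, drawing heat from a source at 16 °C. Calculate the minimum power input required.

Ẇ_in ≈ 11.1 kW

T_C = 16 °C → 16 + 273.15 = 289.15 K.
The Carnot heat-pump COP is COP_HP = T_H/(T_H − T_C) = 300.00/10.85 = 27.6498.
W = Q_H/COP_HP = 308/27.6498 = 11.1 kW.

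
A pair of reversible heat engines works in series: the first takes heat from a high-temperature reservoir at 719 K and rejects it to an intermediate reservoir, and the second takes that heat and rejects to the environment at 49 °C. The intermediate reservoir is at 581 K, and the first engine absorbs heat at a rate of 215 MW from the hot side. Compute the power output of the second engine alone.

Ẇ₂ ≈ 77.40 MW

T_C = 49 °C → 49 + 273.15 = 322.15 K.
Heat entering the second stage: Q_m = Q_H·(T_m/T_H) = 215 × 581.00/719.00 = 173.7 MW.
Second-stage efficiency η₂ = 1 − T_C/T_m = 1 − 322.15/581.00 = 0.4455, so W₂ = η₂·Q_m = 77.40 MW.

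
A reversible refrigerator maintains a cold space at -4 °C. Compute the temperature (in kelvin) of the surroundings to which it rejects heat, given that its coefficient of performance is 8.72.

T_H ≈ 300 K

T_C = -4 °C → -4 + 273.15 = 269.15 K.
COP_R = T_C/(T_H − T_C) ⇒ T_H = T_C·(1 + 1/COP_R) = 269.15 × (1 + 1/8.72) = 300 K.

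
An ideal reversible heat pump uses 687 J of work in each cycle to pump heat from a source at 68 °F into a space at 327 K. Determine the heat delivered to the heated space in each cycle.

Q_H ≈ 6637 J

T_C = 68 °F → (68 − 32) × 5/9 = 20.00 °C = 293.15 K.
For a reversible heat pump, COP_HP = T_H/(T_H − T_C) = 327.00/33.85 = 9.6603.
Q_H = COP_HP · W = 9.6603 × 687 = 6637 J.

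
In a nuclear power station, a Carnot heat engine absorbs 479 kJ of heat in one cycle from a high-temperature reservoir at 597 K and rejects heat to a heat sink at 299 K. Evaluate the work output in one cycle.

The Carnot efficiency is η = 1 − T_C/T_H = 1 − 299.00/597.00 = 0.4992.
W = η·Q_H = 0.4992 × 479 = 239 kJ.

W ≈ 239 kJ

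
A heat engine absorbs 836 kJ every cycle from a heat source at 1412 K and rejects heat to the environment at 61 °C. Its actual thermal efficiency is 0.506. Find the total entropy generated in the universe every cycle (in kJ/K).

T_C = 61 °C → 61 + 273.15 = 334.15 K.
W = η·Q_H = 0.506 × 836 = 423.0 kJ, so Q_C = Q_H − W = 413.0 kJ.
The hot reservoir loses entropy Q_H/T_H = 836/1412.00 = 0.5921 kJ/K; the cold reservoir gains Q_C/T_C = 413.0/334.15 = 1.236 kJ/K.
ΔS_univ = −Q_H/T_H + Q_C/T_C = 0.644 kJ/K (> 0, since η = 0.506 < η_Carnot = 0.763).

ΔS_univ ≈ 0.644 kJ/K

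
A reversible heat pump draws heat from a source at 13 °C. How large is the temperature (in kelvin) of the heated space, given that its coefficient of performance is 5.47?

T_H ≈ 350 K

T_C = 13 °C → 13 + 273.15 = 286.15 K.
COP_HP = T_H/(T_H − T_C) ⇒ T_H = T_C·COP_HP/(COP_HP − 1) = 286.15 × 5.47/(5.47 − 1) = 350 K.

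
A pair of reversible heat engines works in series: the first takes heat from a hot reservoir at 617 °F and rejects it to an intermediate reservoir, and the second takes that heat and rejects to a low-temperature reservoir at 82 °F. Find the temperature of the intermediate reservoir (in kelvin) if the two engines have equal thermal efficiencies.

T_H = 617 °F → (617 − 32) × 5/9 = 325.00 °C = 598.15 K.
T_C = 82 °F → (82 − 32) × 5/9 = 27.78 °C = 300.93 K.
Equal efficiencies require 1 − T_m/T_H = 1 − T_C/T_m, i.e. T_m/T_H = T_C/T_m, so T_m = √(T_H·T_C) = √(598.15 × 300.93) = 424 K.

T_m ≈ 424 K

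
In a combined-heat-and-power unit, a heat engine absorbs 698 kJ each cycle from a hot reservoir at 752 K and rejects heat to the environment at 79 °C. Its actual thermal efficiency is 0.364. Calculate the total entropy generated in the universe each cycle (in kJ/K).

T_C = 79 °C → 79 + 273.15 = 352.15 K.
W = η·Q_H = 0.364 × 698 = 254.1 kJ, so Q_C = Q_H − W = 443.9 kJ.
Reservoir entropy changes: ΔS_H = −Q_H/T_H = −698/752.00 = -0.9282 kJ/K and ΔS_C = +Q_C/T_C = 443.9/352.15 = 1.261 kJ/K.
ΔS_univ = −Q_H/T_H + Q_C/T_C = 0.332 kJ/K (> 0, since η = 0.364 < η_Carnot = 0.532).

ΔS_univ ≈ 0.332 kJ/K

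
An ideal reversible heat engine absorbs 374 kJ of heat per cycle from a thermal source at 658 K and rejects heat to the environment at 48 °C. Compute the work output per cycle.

W ≈ 191.5 kJ

T_C = 48 °C → 48 + 273.15 = 321.15 K.
Carnot efficiency: η = 1 − T_C/T_H = 1 − 321.15/658.00 = 0.5119.
W = η·Q_H = 0.5119 × 374 = 191.5 kJ.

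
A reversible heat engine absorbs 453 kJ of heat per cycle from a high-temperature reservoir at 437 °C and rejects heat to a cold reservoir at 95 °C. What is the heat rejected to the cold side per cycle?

Q_C ≈ 234.8 kJ

T_H = 437 °C → 437 + 273.15 = 710.15 K.
T_C = 95 °C → 95 + 273.15 = 368.15 K.
η_rev = 1 − T_C/T_H = 1 − 368.15/710.15 = 0.4816.
For a reversible cycle Q_C/Q_H = T_C/T_H, so Q_C = 453 × 368.15/710.15 = 234.8 kJ.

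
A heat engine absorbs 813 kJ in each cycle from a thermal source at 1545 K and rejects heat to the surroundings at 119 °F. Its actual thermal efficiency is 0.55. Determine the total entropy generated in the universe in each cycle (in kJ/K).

T_C = 119 °F → (119 − 32) × 5/9 = 48.33 °C = 321.48 K.
W = η·Q_H = 0.55 × 813 = 447.2 kJ, so Q_C = Q_H − W = 365.8 kJ.
Reservoir entropy changes: ΔS_H = −Q_H/T_H = −813/1545.00 = -0.5262 kJ/K and ΔS_C = +Q_C/T_C = 365.8/321.48 = 1.138 kJ/K.
ΔS_univ = −Q_H/T_H + Q_C/T_C = 0.612 kJ/K (> 0, since η = 0.55 < η_Carnot = 0.792).

ΔS_univ ≈ 0.612 kJ/K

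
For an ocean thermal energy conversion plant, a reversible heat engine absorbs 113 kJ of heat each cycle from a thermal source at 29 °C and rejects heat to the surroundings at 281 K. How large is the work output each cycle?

T_H = 29 °C → 29 + 273.15 = 302.15 K.
The Carnot efficiency is η = 1 − T_C/T_H = 1 − 281.00/302.15 = 0.0700.
W = η·Q_H = 0.0700 × 113 = 7.91 kJ.

W ≈ 7.91 kJ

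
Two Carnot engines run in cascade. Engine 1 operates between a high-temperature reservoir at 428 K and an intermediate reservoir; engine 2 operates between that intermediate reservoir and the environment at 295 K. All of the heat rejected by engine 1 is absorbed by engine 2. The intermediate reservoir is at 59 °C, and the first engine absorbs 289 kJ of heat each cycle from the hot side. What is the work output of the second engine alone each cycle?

T_m = 59 °C → 59 + 273.15 = 332.15 K.
Heat entering the second stage: Q_m = Q_H·(T_m/T_H) = 289 × 332.15/428.00 = 224.3 kJ.
Second-stage efficiency η₂ = 1 − T_C/T_m = 1 − 295.00/332.15 = 0.1118, so W₂ = η₂·Q_m = 25.08 kJ.

W₂ ≈ 25.08 kJ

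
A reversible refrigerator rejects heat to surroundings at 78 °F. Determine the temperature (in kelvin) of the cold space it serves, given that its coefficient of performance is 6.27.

T_C ≈ 258 K

T_H = 78 °F → (78 − 32) × 5/9 = 25.56 °C = 298.71 K.
COP_R = T_C/(T_H − T_C) ⇒ T_C = T_H·COP_R/(1 + COP_R) = 298.71 × 6.27/(1 + 6.27) = 258 K.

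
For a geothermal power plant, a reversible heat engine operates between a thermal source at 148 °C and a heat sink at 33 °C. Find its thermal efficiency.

η ≈ 0.273

T_H = 148 °C → 148 + 273.15 = 421.15 K.
T_C = 33 °C → 33 + 273.15 = 306.15 K.
Carnot efficiency: η = 1 − T_C/T_H = 1 − 306.15/421.15 = 0.273.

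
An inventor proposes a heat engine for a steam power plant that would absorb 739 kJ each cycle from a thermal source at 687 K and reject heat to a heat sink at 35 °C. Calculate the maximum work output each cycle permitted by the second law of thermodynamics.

T_C = 35 °C → 35 + 273.15 = 308.15 K.
By the Carnot theorem, η_max = 1 − T_C/T_H = 1 − 308.15/687.00 = 0.5515.
W_max = η_max · Q_H = 0.5515 × 739 = 407.5 kJ.

W_max ≈ 407.5 kJ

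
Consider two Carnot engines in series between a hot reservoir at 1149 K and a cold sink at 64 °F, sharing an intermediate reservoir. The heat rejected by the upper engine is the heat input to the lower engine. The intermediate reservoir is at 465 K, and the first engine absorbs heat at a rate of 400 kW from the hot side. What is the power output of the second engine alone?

Ẇ₂ ≈ 60.60 kW

T_C = 64 °F → (64 − 32) × 5/9 = 17.78 °C = 290.93 K.
Heat entering the second stage: Q_m = Q_H·(T_m/T_H) = 400 × 465.00/1149.00 = 161.9 kW.
Second-stage efficiency η₂ = 1 − T_C/T_m = 1 − 290.93/465.00 = 0.3743, so W₂ = η₂·Q_m = 60.60 kW.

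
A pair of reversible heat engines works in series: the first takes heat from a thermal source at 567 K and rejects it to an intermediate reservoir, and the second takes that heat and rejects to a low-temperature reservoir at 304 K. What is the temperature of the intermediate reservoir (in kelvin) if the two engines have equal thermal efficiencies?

Equal efficiencies require 1 − T_m/T_H = 1 − T_C/T_m, i.e. T_m/T_H = T_C/T_m, so T_m = √(T_H·T_C) = √(567.00 × 304.00) = 415 K.

T_m ≈ 415 K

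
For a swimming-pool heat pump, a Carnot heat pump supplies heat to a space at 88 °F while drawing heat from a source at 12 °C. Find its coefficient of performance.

T_H = 88 °F → (88 − 32) × 5/9 = 31.11 °C = 304.26 K.
T_C = 12 °C → 12 + 273.15 = 285.15 K.
For a reversible heat pump, COP_HP = T_H/(T_H − T_C) = 304.26/(304.26 − 285.15) = 15.9.

COP_HP ≈ 15.9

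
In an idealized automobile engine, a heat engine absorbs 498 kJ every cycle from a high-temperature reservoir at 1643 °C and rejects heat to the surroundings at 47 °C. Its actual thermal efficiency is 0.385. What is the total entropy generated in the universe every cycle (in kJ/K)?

T_H = 1643 °C → 1643 + 273.15 = 1916.15 K.
T_C = 47 °C → 47 + 273.15 = 320.15 K.
W = η·Q_H = 0.385 × 498 = 191.7 kJ, so Q_C = Q_H − W = 306.3 kJ.
Entropy balance on the reservoirs: −Q_H/T_H = -0.2599 kJ/K, +Q_C/T_C = 0.9566 kJ/K.
ΔS_univ = −Q_H/T_H + Q_C/T_C = 0.697 kJ/K (> 0, since η = 0.385 < η_Carnot = 0.833).

ΔS_univ ≈ 0.697 kJ/K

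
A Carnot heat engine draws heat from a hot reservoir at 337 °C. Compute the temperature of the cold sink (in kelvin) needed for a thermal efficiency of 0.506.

T_H = 337 °C → 337 + 273.15 = 610.15 K.
From η = 1 − T_C/T_H, T_C = T_H·(1 − η) = 610.15 × (1 − 0.506) = 301 K.

T_C ≈ 301 K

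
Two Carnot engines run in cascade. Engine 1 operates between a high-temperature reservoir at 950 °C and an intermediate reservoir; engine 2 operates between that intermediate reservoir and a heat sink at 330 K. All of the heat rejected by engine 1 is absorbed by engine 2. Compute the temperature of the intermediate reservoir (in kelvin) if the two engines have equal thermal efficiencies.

T_H = 950 °C → 950 + 273.15 = 1223.15 K.
Equal efficiencies require 1 − T_m/T_H = 1 − T_C/T_m, i.e. T_m/T_H = T_C/T_m, so T_m = √(T_H·T_C) = √(1223.15 × 330.00) = 635 K.

T_m ≈ 635 K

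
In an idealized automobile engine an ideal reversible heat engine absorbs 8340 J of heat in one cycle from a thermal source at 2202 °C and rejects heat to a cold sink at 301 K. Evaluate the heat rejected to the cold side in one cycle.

Q_C ≈ 1014 J

T_H = 2202 °C → 2202 + 273.15 = 2475.15 K.
For a reversible engine, η = 1 − T_C/T_H = 1 − 301.00/2475.15 = 0.8784.
For a reversible cycle Q_C/Q_H = T_C/T_H, so Q_C = 8340 × 301.00/2475.15 = 1014 J.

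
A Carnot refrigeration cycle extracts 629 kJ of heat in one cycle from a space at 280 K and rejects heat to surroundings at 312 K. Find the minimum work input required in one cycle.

COP_R = T_C/(T_H − T_C) = 280.00/32.00 = 8.7500.
W = Q_C/COP_R = 629/8.7500 = 71.9 kJ.

W_in ≈ 71.9 kJ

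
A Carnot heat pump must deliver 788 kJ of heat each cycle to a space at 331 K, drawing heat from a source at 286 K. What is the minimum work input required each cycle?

COP_HP = T_H/(T_H − T_C) = 331.00/45.00 = 7.3556.
W = Q_H/COP_HP = 788/7.3556 = 107 kJ.

W_in ≈ 107 kJ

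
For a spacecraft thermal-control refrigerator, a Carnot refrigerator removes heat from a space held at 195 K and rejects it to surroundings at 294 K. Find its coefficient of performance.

The reversible coefficient of performance is COP_R = T_C/(T_H − T_C) = 195.00/(294.00 − 195.00) = 1.970.

COP_R ≈ 1.970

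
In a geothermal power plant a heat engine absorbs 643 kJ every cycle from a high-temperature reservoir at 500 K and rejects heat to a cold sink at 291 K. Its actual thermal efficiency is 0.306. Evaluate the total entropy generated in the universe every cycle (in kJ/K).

W = η·Q_H = 0.306 × 643 = 196.8 kJ, so Q_C = Q_H − W = 446.2 kJ.
The hot reservoir loses entropy Q_H/T_H = 643/500.00 = 1.286 kJ/K; the cold reservoir gains Q_C/T_C = 446.2/291.00 = 1.533 kJ/K.
ΔS_univ = −Q_H/T_H + Q_C/T_C = 0.247 kJ/K (> 0, since η = 0.306 < η_Carnot = 0.418).

ΔS_univ ≈ 0.247 kJ/K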